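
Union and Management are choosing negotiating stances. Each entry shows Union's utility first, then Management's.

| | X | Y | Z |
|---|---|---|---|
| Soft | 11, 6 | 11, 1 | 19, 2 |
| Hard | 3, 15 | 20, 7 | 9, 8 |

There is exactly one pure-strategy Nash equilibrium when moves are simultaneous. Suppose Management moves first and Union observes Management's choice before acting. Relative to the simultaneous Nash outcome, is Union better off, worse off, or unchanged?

Backward induction with Management moving first.
- X: BR = Soft, leader payoff 6.
- Y: BR = Hard, leader payoff 7.
- Z: BR = Soft, leader payoff 2.
Management's induced payoffs are 6, 7, 2, so Management commits to Y. Subgame-perfect outcome: (Hard, Y) with payoffs (20, 7).
Now find the simultaneous Nash equilibrium.
Union's best replies: X→Soft; Y→Hard; Z→Soft.
Management's best replies: Soft→X; Hard→X.
The unique mutual best reply is (Soft, X), giving (11, 6).
Union earns 20 sequentially versus 11 at the Nash outcome: better off.

better off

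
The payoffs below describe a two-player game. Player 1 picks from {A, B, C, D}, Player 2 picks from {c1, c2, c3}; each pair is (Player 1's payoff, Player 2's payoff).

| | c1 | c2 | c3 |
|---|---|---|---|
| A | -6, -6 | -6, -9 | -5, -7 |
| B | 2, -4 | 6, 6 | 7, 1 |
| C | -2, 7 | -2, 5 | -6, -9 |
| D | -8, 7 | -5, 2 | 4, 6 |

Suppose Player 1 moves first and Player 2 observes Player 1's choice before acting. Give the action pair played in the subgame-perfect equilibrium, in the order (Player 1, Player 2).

(B, c2)

Solve by backward induction (Player 1 leads).
- A: Player 2 compares -6, -9, -7 and picks c1; Player 1 would get -6.
- B: Player 2 compares -4, 6, 1 and picks c2; Player 1 would get 6.
- C: Player 2 compares 7, 5, -9 and picks c1; Player 1 would get -2.
- D: Player 2 compares 7, 2, 6 and picks c1; Player 1 would get -8.
Maximizing over -6, 6, -2, -8, Player 1 chooses B. Subgame-perfect outcome: (B, c2) with payoffs (6, 6).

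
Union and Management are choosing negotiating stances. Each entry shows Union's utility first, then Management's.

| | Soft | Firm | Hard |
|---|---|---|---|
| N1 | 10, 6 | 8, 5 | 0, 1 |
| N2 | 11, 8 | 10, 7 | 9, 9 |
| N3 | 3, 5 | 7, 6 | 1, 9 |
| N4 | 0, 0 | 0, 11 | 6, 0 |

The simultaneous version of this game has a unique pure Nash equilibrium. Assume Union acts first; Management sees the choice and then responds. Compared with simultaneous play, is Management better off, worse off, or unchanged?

Solve by backward induction (Union leads).
- N1: Management compares 6, 5, 1 and picks Soft; Union would get 10.
- N2: Management compares 8, 7, 9 and picks Hard; Union would get 9.
- N3: Management compares 5, 6, 9 and picks Hard; Union would get 1.
- N4: Management compares 0, 11, 0 and picks Firm; Union would get 0.
Union's induced payoffs are 10, 9, 1, 0, so Union commits to N1. Subgame-perfect outcome: (N1, Soft) with payoffs (10, 6).
Now find the simultaneous Nash equilibrium.
Union's best replies: Soft→N2; Firm→N2; Hard→N2.
Management's best replies: N1→Soft; N2→Hard; N3→Hard; N4→Firm.
Only (N2, Hard) has each player best-responding; Nash payoffs (9, 9).
Management earns 6 sequentially versus 9 at the Nash outcome: worse off.

worse off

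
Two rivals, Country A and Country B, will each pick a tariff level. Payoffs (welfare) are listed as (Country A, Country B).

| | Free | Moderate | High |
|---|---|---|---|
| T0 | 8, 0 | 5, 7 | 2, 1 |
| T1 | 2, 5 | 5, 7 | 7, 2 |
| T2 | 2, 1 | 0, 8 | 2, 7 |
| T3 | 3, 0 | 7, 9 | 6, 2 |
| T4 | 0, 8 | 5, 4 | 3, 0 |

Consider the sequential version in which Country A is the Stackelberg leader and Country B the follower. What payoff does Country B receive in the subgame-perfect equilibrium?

9

Backward induction with Country A moving first.
- T0: Country B compares 0, 7, 1 and picks Moderate; Country A would get 5.
- T1: Country B compares 5, 7, 2 and picks Moderate; Country A would get 5.
- T2: Country B compares 1, 8, 7 and picks Moderate; Country A would get 0.
- T3: Country B compares 0, 9, 2 and picks Moderate; Country A would get 7.
- T4: Country B compares 8, 4, 0 and picks Free; Country A would get 0.
Among 5, 5, 0, 7, 0, the best is 7 at T3. Subgame-perfect outcome: (T3, Moderate) with payoffs (7, 9).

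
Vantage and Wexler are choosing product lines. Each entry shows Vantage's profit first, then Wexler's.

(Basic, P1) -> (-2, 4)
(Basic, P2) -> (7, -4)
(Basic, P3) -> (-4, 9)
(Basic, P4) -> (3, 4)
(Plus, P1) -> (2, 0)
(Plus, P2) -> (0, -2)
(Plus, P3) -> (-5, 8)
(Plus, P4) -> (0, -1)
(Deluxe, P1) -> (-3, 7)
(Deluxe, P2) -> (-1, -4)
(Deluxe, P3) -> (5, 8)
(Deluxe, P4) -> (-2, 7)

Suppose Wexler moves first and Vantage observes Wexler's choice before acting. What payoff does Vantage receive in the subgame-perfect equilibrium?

Solve by backward induction (Wexler leads).
- P1: BR = Plus, leader payoff 0.
- P2: BR = Basic, leader payoff -4.
- P3: BR = Deluxe, leader payoff 8.
- P4: BR = Basic, leader payoff 4.
Among 0, -4, 8, 4, the best is 8 at P3. Subgame-perfect outcome: (Deluxe, P3) with payoffs (5, 8).

5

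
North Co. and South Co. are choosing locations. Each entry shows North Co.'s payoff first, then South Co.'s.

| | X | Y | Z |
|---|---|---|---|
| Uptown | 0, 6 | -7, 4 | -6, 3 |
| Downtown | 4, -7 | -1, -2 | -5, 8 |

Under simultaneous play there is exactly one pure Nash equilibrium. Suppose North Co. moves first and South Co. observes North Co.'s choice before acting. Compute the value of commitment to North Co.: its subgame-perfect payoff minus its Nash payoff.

5

Backward induction with North Co. moving first.
- Uptown → South Co. plays X (best of 6, 4, 3); North Co. gets 0.
- Downtown → South Co. plays Z (best of -7, -2, 8); North Co. gets -5.
Maximizing over 0, -5, North Co. chooses Uptown. Subgame-perfect outcome: (Uptown, X) with payoffs (0, 6).
For the simultaneous game, intersect best replies.
North Co.'s best replies: X→Downtown; Y→Downtown; Z→Downtown.
South Co.'s best replies: Uptown→X; Downtown→Z.
Only (Downtown, Z) has each player best-responding; Nash payoffs (-5, 8).
North Co.'s commitment gain: 0 − -5 = 5.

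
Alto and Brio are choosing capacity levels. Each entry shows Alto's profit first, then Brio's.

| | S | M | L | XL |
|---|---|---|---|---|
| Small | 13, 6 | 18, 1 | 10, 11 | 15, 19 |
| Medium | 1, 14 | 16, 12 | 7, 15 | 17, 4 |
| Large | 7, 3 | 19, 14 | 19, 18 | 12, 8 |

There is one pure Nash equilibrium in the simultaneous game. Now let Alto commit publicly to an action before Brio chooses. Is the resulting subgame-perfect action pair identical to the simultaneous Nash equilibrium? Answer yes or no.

yes

Backward induction with Alto moving first.
- Small: BR = XL, leader payoff 15.
- Medium: BR = L, leader payoff 7.
- Large: BR = L, leader payoff 19.
Alto's induced payoffs are 15, 7, 19, so Alto commits to Large. Subgame-perfect outcome: (Large, L) with payoffs (19, 18).
Now find the simultaneous Nash equilibrium.
Alto's best replies: S→Small; M→Large; L→Large; XL→Medium.
Brio's best replies: Small→XL; Medium→L; Large→L.
Only (Large, L) has each player best-responding; Nash payoffs (19, 18).
Sequential outcome (Large, L) coincides with the Nash profile (Large, L).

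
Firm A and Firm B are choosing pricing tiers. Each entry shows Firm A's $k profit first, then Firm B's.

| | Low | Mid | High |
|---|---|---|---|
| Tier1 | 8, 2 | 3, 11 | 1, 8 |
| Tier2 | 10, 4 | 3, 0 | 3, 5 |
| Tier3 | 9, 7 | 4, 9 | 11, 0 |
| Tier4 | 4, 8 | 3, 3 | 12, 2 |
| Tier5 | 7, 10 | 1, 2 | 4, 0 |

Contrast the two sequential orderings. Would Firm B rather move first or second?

If Firm A leads: Firm B's best replies are Tier1→Mid, Tier2→High, Tier3→Mid, Tier4→Low, Tier5→Low; Firm A's induced payoffs 3, 3, 4, 4, 7; outcome (Tier5, Low), payoffs (7, 10).
If Firm B leads: Firm A's best replies are Low→Tier2, Mid→Tier3, High→Tier4; Firm B's induced payoffs 4, 9, 2; outcome (Tier3, Mid), payoffs (4, 9).
Firm B gets 9 moving first and 10 moving second, so Firm B prefers to move second.

second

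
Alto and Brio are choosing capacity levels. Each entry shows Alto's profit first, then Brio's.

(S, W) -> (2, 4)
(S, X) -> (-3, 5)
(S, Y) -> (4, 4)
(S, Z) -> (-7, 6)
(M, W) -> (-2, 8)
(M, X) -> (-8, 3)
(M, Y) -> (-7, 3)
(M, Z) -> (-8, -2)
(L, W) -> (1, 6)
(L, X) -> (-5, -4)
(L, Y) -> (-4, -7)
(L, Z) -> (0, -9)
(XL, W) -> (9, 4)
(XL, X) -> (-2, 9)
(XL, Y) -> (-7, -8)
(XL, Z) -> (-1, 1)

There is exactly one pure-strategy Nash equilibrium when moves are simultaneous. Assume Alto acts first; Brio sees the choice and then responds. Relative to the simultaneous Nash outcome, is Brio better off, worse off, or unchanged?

worse off

Solve by backward induction (Alto leads).
- S: BR = Z, leader payoff -7.
- M: BR = W, leader payoff -2.
- L: BR = W, leader payoff 1.
- XL: BR = X, leader payoff -2.
Maximizing over -7, -2, 1, -2, Alto chooses L. Subgame-perfect outcome: (L, W) with payoffs (1, 6).
Now find the simultaneous Nash equilibrium.
Alto's best replies: W→XL; X→XL; Y→S; Z→L.
Brio's best replies: S→Z; M→W; L→W; XL→X.
The unique mutual best reply is (XL, X), giving (-2, 9).
Brio earns 6 sequentially versus 9 at the Nash outcome: worse off.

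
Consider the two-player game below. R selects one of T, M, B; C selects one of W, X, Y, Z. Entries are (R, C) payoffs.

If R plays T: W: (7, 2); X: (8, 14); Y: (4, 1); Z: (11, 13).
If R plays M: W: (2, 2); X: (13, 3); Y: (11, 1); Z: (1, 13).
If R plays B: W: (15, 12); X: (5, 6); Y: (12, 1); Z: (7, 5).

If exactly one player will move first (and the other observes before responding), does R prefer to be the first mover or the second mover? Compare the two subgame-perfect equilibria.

If R leads: C's best replies are T→X, M→Z, B→W; R's induced payoffs 8, 1, 15; outcome (B, W), payoffs (15, 12).
If C leads: R's best replies are W→B, X→M, Y→B, Z→T; C's induced payoffs 12, 3, 1, 13; outcome (T, Z), payoffs (11, 13).
R gets 15 moving first and 11 moving second, so R prefers to move first.

first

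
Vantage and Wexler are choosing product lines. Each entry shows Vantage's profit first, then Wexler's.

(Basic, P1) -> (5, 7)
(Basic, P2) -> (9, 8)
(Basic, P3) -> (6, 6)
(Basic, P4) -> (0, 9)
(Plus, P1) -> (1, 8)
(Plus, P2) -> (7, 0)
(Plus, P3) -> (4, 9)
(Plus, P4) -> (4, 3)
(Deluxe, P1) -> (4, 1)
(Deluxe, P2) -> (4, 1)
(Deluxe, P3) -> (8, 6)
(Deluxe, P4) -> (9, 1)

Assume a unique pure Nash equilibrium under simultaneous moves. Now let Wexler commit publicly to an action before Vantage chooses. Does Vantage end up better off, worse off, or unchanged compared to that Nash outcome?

Solve by backward induction (Wexler leads).
- P1: BR = Basic, leader payoff 7.
- P2: BR = Basic, leader payoff 8.
- P3: BR = Deluxe, leader payoff 6.
- P4: BR = Deluxe, leader payoff 1.
Wexler's induced payoffs are 7, 8, 6, 1, so Wexler commits to P2. Subgame-perfect outcome: (Basic, P2) with payoffs (9, 8).
Now find the simultaneous Nash equilibrium.
Vantage's best replies: P1→Basic; P2→Basic; P3→Deluxe; P4→Deluxe.
Wexler's best replies: Basic→P4; Plus→P3; Deluxe→P3.
The unique mutual best reply is (Deluxe, P3), giving (8, 6).
Vantage earns 9 sequentially versus 8 at the Nash outcome: better off.

better off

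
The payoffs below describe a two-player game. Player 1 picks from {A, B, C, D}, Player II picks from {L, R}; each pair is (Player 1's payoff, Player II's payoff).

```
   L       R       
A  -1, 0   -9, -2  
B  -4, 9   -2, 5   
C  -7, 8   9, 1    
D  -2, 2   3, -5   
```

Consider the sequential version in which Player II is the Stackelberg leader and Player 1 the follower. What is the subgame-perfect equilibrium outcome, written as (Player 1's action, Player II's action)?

Backward induction with Player II moving first.
- L → Player 1 plays A (best of -1, -4, -7, -2); Player II gets 0.
- R → Player 1 plays C (best of -9, -2, 9, 3); Player II gets 1.
Maximizing over 0, 1, Player II chooses R. Subgame-perfect outcome: (C, R) with payoffs (9, 1).

(C, R)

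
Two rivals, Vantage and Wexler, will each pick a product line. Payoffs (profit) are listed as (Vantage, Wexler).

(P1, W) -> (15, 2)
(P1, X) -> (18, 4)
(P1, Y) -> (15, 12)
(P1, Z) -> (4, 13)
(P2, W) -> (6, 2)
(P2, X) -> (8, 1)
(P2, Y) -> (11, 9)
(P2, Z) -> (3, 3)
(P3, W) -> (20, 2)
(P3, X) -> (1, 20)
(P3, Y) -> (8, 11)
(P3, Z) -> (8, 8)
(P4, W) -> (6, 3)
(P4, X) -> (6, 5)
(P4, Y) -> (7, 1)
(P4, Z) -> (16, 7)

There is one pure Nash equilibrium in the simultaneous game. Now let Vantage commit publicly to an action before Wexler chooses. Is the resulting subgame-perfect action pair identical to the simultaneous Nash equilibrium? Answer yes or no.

Solve by backward induction (Vantage leads).
- P1 → Wexler plays Z (best of 2, 4, 12, 13); Vantage gets 4.
- P2 → Wexler plays Y (best of 2, 1, 9, 3); Vantage gets 11.
- P3 → Wexler plays X (best of 2, 20, 11, 8); Vantage gets 1.
- P4 → Wexler plays Z (best of 3, 5, 1, 7); Vantage gets 16.
Maximizing over 4, 11, 1, 16, Vantage chooses P4. Subgame-perfect outcome: (P4, Z) with payoffs (16, 7).
For the simultaneous game, intersect best replies.
Vantage's best replies: W→P3; X→P1; Y→P1; Z→P4.
Wexler's best replies: P1→Z; P2→Y; P3→X; P4→Z.
The unique mutual best reply is (P4, Z), giving (16, 7).
Sequential outcome (P4, Z) coincides with the Nash profile (P4, Z).

yes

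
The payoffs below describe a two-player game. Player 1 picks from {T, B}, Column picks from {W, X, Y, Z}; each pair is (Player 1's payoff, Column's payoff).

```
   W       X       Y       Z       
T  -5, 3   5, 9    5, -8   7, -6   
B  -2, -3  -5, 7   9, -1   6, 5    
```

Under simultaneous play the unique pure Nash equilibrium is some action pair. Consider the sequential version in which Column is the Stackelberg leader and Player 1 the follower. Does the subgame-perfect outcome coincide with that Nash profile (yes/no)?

Player 1 best-responds to each possible Column move:
- W: Player 1 compares -5, -2 and picks B; Column would get -3.
- X: Player 1 compares 5, -5 and picks T; Column would get 9.
- Y: Player 1 compares 5, 9 and picks B; Column would get -1.
- Z: Player 1 compares 7, 6 and picks T; Column would get -6.
Column's induced payoffs are -3, 9, -1, -6, so Column commits to X. Subgame-perfect outcome: (T, X) with payoffs (5, 9).
For the simultaneous game, intersect best replies.
Player 1's best replies: W→B; X→T; Y→B; Z→T.
Column's best replies: T→X; B→X.
Only (T, X) has each player best-responding; Nash payoffs (5, 9).
Sequential outcome (T, X) coincides with the Nash profile (T, X).

yes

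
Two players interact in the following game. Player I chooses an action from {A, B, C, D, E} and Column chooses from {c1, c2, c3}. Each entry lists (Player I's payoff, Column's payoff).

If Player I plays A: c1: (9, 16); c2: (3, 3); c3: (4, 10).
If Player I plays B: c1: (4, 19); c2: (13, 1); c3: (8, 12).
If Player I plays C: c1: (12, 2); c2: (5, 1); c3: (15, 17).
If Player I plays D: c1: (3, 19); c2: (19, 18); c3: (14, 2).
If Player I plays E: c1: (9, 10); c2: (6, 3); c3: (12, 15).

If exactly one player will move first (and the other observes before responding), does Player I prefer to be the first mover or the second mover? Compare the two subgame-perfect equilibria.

second

If Player I leads: Column's best replies are A→c1, B→c1, C→c3, D→c1, E→c3; Player I's induced payoffs 9, 4, 15, 3, 12; outcome (C, c3), payoffs (15, 17).
If Column leads: Player I's best replies are c1→C, c2→D, c3→C; Column's induced payoffs 2, 18, 17; outcome (D, c2), payoffs (19, 18).
Player I gets 15 moving first and 19 moving second, so Player I prefers to move second.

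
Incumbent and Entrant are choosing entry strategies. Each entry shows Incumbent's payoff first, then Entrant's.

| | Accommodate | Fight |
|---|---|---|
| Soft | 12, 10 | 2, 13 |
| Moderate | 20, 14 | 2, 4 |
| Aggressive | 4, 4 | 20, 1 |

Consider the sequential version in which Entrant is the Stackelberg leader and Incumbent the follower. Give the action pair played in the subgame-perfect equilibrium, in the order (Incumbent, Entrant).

(Moderate, Accommodate)

Work backward from Incumbent's decision.
- Accommodate: Incumbent compares 12, 20, 4 and picks Moderate; Entrant would get 14.
- Fight: Incumbent compares 2, 2, 20 and picks Aggressive; Entrant would get 1.
Among 14, 1, the best is 14 at Accommodate. Subgame-perfect outcome: (Moderate, Accommodate) with payoffs (20, 14).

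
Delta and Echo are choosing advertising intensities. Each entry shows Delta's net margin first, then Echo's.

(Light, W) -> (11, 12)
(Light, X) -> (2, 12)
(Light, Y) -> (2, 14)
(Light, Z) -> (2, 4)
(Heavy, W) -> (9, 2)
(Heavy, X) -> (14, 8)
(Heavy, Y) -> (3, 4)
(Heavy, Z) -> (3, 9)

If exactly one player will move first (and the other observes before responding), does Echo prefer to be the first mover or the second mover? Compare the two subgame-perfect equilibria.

If Delta leads: Echo's best replies are Light→Y, Heavy→Z; Delta's induced payoffs 2, 3; outcome (Heavy, Z), payoffs (3, 9).
If Echo leads: Delta's best replies are W→Light, X→Heavy, Y→Heavy, Z→Heavy; Echo's induced payoffs 12, 8, 4, 9; outcome (Light, W), payoffs (11, 12).
Echo gets 12 moving first and 9 moving second, so Echo prefers to move first.

first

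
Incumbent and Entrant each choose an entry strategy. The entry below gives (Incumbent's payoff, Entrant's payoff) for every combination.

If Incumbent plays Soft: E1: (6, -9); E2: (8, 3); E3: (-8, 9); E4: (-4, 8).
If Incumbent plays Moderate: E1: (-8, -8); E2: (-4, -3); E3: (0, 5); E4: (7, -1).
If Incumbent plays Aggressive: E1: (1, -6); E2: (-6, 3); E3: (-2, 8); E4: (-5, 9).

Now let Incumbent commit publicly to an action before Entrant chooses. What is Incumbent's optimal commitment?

Entrant best-responds to each possible Incumbent move:
- Soft: BR = E3, leader payoff -8.
- Moderate: BR = E3, leader payoff 0.
- Aggressive: BR = E4, leader payoff -5.
Incumbent's induced payoffs are -8, 0, -5, so Incumbent commits to Moderate. Subgame-perfect outcome: (Moderate, E3) with payoffs (0, 5).

Moderate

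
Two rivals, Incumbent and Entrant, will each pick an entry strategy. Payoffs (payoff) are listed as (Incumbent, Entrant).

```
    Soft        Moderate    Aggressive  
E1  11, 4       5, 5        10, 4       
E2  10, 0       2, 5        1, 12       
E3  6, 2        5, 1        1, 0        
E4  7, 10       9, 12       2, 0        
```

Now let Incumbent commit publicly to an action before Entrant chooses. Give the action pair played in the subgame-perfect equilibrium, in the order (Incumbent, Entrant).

Solve by backward induction (Incumbent leads).
- E1: Entrant compares 4, 5, 4 and picks Moderate; Incumbent would get 5.
- E2: Entrant compares 0, 5, 12 and picks Aggressive; Incumbent would get 1.
- E3: Entrant compares 2, 1, 0 and picks Soft; Incumbent would get 6.
- E4: Entrant compares 10, 12, 0 and picks Moderate; Incumbent would get 9.
Incumbent's induced payoffs are 5, 1, 6, 9, so Incumbent commits to E4. Subgame-perfect outcome: (E4, Moderate) with payoffs (9, 12).

(E4, Moderate)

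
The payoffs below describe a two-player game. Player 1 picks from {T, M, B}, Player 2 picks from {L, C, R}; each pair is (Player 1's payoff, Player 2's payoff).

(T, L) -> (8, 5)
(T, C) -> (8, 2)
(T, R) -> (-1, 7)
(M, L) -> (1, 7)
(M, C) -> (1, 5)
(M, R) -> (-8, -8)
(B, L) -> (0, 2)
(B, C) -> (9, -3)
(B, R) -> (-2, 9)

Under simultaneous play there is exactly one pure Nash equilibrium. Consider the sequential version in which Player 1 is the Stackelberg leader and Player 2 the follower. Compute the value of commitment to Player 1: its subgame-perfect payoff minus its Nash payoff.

Player 2 best-responds to each possible Player 1 move:
- T → Player 2 plays R (best of 5, 2, 7); Player 1 gets -1.
- M → Player 2 plays L (best of 7, 5, -8); Player 1 gets 1.
- B → Player 2 plays R (best of 2, -3, 9); Player 1 gets -2.
Maximizing over -1, 1, -2, Player 1 chooses M. Subgame-perfect outcome: (M, L) with payoffs (1, 7).
Under simultaneous play:
Player 1's best replies: L→T; C→B; R→T.
Player 2's best replies: T→R; M→L; B→R.
The unique mutual best reply is (T, R), giving (-1, 7).
Player 1's commitment gain: 1 − -1 = 2.

2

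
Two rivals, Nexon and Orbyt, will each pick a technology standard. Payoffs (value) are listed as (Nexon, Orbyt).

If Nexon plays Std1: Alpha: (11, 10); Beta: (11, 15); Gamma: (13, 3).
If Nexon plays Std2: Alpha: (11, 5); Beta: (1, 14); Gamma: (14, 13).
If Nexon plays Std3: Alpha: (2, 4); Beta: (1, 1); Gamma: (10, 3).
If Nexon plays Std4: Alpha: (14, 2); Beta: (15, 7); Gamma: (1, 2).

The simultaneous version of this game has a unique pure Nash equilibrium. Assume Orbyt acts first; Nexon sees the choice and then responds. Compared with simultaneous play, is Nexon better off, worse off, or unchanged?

Backward induction with Orbyt moving first.
- Alpha: BR = Std4, leader payoff 2.
- Beta: BR = Std4, leader payoff 7.
- Gamma: BR = Std2, leader payoff 13.
Orbyt's induced payoffs are 2, 7, 13, so Orbyt commits to Gamma. Subgame-perfect outcome: (Std2, Gamma) with payoffs (14, 13).
Now find the simultaneous Nash equilibrium.
Nexon's best replies: Alpha→Std4; Beta→Std4; Gamma→Std2.
Orbyt's best replies: Std1→Beta; Std2→Beta; Std3→Alpha; Std4→Beta.
Only (Std4, Beta) has each player best-responding; Nash payoffs (15, 7).
Nexon earns 14 sequentially versus 15 at the Nash outcome: worse off.

worse off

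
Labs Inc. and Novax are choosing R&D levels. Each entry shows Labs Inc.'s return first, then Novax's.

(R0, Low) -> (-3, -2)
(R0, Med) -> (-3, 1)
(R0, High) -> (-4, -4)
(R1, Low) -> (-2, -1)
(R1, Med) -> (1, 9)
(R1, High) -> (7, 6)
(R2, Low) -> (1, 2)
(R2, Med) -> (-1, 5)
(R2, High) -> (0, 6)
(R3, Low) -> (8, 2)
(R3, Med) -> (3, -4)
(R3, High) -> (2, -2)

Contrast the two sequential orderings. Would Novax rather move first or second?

If Labs Inc. leads: Novax's best replies are R0→Med, R1→Med, R2→High, R3→Low; Labs Inc.'s induced payoffs -3, 1, 0, 8; outcome (R3, Low), payoffs (8, 2).
If Novax leads: Labs Inc.'s best replies are Low→R3, Med→R3, High→R1; Novax's induced payoffs 2, -4, 6; outcome (R1, High), payoffs (7, 6).
Novax gets 6 moving first and 2 moving second, so Novax prefers to move first.

first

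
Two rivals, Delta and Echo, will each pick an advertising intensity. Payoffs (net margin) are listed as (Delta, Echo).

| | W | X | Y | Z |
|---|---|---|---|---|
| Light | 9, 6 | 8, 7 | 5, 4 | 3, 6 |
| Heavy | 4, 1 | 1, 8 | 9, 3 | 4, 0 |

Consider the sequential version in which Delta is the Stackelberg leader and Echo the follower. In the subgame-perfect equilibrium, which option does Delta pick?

Light

Work backward from Echo's decision.
- Light: BR = X, leader payoff 8.
- Heavy: BR = X, leader payoff 1.
Delta's induced payoffs are 8, 1, so Delta commits to Light. Subgame-perfect outcome: (Light, X) with payoffs (8, 7).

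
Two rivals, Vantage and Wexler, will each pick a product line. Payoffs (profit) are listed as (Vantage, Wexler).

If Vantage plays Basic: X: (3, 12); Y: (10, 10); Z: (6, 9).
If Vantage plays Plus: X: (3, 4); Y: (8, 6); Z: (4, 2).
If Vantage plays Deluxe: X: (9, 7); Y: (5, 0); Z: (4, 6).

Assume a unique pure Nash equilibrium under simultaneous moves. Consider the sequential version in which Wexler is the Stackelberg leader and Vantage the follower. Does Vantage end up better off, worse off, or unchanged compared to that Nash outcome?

better off

Work backward from Vantage's decision.
- X: Vantage compares 3, 3, 9 and picks Deluxe; Wexler would get 7.
- Y: Vantage compares 10, 8, 5 and picks Basic; Wexler would get 10.
- Z: Vantage compares 6, 4, 4 and picks Basic; Wexler would get 9.
Maximizing over 7, 10, 9, Wexler chooses Y. Subgame-perfect outcome: (Basic, Y) with payoffs (10, 10).
For the simultaneous game, intersect best replies.
Vantage's best replies: X→Deluxe; Y→Basic; Z→Basic.
Wexler's best replies: Basic→X; Plus→Y; Deluxe→X.
Only (Deluxe, X) has each player best-responding; Nash payoffs (9, 7).
Vantage earns 10 sequentially versus 9 at the Nash outcome: better off.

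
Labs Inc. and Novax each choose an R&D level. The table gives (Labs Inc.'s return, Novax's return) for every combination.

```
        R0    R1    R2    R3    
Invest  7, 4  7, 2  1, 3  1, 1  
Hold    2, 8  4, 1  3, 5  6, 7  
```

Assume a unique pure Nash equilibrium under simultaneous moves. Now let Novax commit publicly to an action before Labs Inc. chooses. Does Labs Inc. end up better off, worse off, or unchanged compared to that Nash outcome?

worse off

Solve by backward induction (Novax leads).
- R0: Labs Inc. compares 7, 2 and picks Invest; Novax would get 4.
- R1: Labs Inc. compares 7, 4 and picks Invest; Novax would get 2.
- R2: Labs Inc. compares 1, 3 and picks Hold; Novax would get 5.
- R3: Labs Inc. compares 1, 6 and picks Hold; Novax would get 7.
Maximizing over 4, 2, 5, 7, Novax chooses R3. Subgame-perfect outcome: (Hold, R3) with payoffs (6, 7).
For the simultaneous game, intersect best replies.
Labs Inc.'s best replies: R0→Invest; R1→Invest; R2→Hold; R3→Hold.
Novax's best replies: Invest→R0; Hold→R0.
Only (Invest, R0) has each player best-responding; Nash payoffs (7, 4).
Labs Inc. earns 6 sequentially versus 7 at the Nash outcome: worse off.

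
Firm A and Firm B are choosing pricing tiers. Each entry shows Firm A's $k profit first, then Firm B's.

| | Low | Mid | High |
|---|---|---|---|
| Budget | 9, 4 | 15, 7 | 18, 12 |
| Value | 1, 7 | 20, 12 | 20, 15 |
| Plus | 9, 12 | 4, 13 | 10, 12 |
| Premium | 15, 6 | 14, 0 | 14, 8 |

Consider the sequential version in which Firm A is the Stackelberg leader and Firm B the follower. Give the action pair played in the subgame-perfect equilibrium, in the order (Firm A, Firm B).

Solve by backward induction (Firm A leads).
- Budget: Firm B compares 4, 7, 12 and picks High; Firm A would get 18.
- Value: Firm B compares 7, 12, 15 and picks High; Firm A would get 20.
- Plus: Firm B compares 12, 13, 12 and picks Mid; Firm A would get 4.
- Premium: Firm B compares 6, 0, 8 and picks High; Firm A would get 14.
Among 18, 20, 4, 14, the best is 20 at Value. Subgame-perfect outcome: (Value, High) with payoffs (20, 15).

(Value, High)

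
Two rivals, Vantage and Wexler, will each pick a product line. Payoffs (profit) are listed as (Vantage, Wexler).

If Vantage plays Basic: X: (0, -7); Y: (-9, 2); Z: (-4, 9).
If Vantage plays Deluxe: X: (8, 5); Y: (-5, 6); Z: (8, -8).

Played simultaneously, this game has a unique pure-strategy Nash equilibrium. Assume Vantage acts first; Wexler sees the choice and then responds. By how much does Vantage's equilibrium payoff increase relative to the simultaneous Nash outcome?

Wexler best-responds to each possible Vantage move:
- Basic → Wexler plays Z (best of -7, 2, 9); Vantage gets -4.
- Deluxe → Wexler plays Y (best of 5, 6, -8); Vantage gets -5.
Maximizing over -4, -5, Vantage chooses Basic. Subgame-perfect outcome: (Basic, Z) with payoffs (-4, 9).
Under simultaneous play:
Vantage's best replies: X→Deluxe; Y→Deluxe; Z→Deluxe.
Wexler's best replies: Basic→Z; Deluxe→Y.
The unique mutual best reply is (Deluxe, Y), giving (-5, 6).
Vantage's commitment gain: -4 − -5 = 1.

1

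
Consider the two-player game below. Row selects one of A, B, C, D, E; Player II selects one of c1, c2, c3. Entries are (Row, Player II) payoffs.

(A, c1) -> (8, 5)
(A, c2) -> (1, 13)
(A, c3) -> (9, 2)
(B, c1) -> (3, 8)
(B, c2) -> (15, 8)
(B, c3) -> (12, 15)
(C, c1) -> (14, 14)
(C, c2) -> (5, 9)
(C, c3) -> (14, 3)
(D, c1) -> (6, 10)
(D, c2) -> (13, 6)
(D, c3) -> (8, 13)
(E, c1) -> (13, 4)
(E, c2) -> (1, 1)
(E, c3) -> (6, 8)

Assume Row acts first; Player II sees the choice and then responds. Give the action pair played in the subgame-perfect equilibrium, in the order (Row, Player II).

(C, c1)

Player II best-responds to each possible Row move:
- A: Player II compares 5, 13, 2 and picks c2; Row would get 1.
- B: Player II compares 8, 8, 15 and picks c3; Row would get 12.
- C: Player II compares 14, 9, 3 and picks c1; Row would get 14.
- D: Player II compares 10, 6, 13 and picks c3; Row would get 8.
- E: Player II compares 4, 1, 8 and picks c3; Row would get 6.
Among 1, 12, 14, 8, 6, the best is 14 at C. Subgame-perfect outcome: (C, c1) with payoffs (14, 14).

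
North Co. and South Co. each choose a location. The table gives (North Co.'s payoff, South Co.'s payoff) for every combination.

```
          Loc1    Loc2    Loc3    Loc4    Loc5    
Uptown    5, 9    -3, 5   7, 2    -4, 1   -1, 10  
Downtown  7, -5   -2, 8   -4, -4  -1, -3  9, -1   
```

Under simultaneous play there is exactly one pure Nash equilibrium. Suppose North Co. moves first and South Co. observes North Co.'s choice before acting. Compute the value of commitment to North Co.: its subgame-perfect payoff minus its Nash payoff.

Work backward from South Co.'s decision.
- Uptown → South Co. plays Loc5 (best of 9, 5, 2, 1, 10); North Co. gets -1.
- Downtown → South Co. plays Loc2 (best of -5, 8, -4, -3, -1); North Co. gets -2.
North Co.'s induced payoffs are -1, -2, so North Co. commits to Uptown. Subgame-perfect outcome: (Uptown, Loc5) with payoffs (-1, 10).
Under simultaneous play:
North Co.'s best replies: Loc1→Downtown; Loc2→Downtown; Loc3→Uptown; Loc4→Downtown; Loc5→Downtown.
South Co.'s best replies: Uptown→Loc5; Downtown→Loc2.
The unique mutual best reply is (Downtown, Loc2), giving (-2, 8).
North Co.'s commitment gain: -1 − -2 = 1.

1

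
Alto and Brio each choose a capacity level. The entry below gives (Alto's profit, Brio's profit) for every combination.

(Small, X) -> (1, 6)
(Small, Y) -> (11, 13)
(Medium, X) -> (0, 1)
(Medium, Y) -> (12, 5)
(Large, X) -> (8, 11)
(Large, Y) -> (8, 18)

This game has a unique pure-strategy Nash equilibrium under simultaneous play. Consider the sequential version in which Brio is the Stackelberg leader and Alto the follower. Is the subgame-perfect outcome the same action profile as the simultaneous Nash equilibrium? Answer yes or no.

Solve by backward induction (Brio leads).
- X → Alto plays Large (best of 1, 0, 8); Brio gets 11.
- Y → Alto plays Medium (best of 11, 12, 8); Brio gets 5.
Maximizing over 11, 5, Brio chooses X. Subgame-perfect outcome: (Large, X) with payoffs (8, 11).
Now find the simultaneous Nash equilibrium.
Alto's best replies: X→Large; Y→Medium.
Brio's best replies: Small→Y; Medium→Y; Large→Y.
The unique mutual best reply is (Medium, Y), giving (12, 5).
Sequential outcome (Large, X) differs from the Nash profile (Medium, Y).

no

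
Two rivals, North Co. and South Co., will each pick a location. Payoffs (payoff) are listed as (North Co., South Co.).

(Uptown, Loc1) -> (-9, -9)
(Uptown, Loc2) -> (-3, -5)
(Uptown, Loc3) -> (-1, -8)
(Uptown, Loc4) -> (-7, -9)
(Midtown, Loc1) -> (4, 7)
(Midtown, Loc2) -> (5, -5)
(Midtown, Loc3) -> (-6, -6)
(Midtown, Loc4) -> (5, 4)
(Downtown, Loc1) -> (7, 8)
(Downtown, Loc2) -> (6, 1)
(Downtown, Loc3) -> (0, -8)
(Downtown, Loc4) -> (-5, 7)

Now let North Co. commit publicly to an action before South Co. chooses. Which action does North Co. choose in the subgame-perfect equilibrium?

Downtown

Work backward from South Co.'s decision.
- Uptown: South Co. compares -9, -5, -8, -9 and picks Loc2; North Co. would get -3.
- Midtown: South Co. compares 7, -5, -6, 4 and picks Loc1; North Co. would get 4.
- Downtown: South Co. compares 8, 1, -8, 7 and picks Loc1; North Co. would get 7.
Maximizing over -3, 4, 7, North Co. chooses Downtown. Subgame-perfect outcome: (Downtown, Loc1) with payoffs (7, 8).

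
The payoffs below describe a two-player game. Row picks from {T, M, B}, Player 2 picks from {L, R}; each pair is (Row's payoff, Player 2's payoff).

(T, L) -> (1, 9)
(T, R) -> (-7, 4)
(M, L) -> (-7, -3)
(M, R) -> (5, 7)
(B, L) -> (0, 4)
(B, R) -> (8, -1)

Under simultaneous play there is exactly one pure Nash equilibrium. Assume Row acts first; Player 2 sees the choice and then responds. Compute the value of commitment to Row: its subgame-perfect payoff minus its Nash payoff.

Player 2 best-responds to each possible Row move:
- T → Player 2 plays L (best of 9, 4); Row gets 1.
- M → Player 2 plays R (best of -3, 7); Row gets 5.
- B → Player 2 plays L (best of 4, -1); Row gets 0.
Row's induced payoffs are 1, 5, 0, so Row commits to M. Subgame-perfect outcome: (M, R) with payoffs (5, 7).
Now find the simultaneous Nash equilibrium.
Row's best replies: L→T; R→B.
Player 2's best replies: T→L; M→R; B→L.
Only (T, L) has each player best-responding; Nash payoffs (1, 9).
Row's commitment gain: 5 − 1 = 4.

4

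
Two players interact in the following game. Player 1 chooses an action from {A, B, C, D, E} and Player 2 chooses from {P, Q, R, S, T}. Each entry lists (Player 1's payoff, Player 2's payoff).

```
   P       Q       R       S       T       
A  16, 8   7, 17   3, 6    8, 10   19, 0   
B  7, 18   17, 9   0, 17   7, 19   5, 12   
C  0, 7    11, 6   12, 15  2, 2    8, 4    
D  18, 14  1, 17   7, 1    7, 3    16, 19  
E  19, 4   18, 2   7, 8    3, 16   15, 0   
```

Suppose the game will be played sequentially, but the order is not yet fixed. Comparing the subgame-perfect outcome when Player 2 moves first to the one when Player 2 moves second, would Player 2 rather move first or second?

If Player 1 leads: Player 2's best replies are A→Q, B→S, C→R, D→T, E→S; Player 1's induced payoffs 7, 7, 12, 16, 3; outcome (D, T), payoffs (16, 19).
If Player 2 leads: Player 1's best replies are P→E, Q→E, R→C, S→A, T→A; Player 2's induced payoffs 4, 2, 15, 10, 0; outcome (C, R), payoffs (12, 15).
Player 2 gets 15 moving first and 19 moving second, so Player 2 prefers to move second.

second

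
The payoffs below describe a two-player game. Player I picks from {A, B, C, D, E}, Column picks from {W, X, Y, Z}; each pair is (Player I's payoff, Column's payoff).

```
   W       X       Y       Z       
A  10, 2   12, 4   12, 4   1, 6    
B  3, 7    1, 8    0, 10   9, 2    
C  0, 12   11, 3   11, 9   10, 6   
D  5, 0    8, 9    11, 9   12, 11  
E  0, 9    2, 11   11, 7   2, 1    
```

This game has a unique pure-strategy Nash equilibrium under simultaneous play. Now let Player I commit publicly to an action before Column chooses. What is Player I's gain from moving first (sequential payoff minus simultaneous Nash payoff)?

0

Backward induction with Player I moving first.
- A: Column compares 2, 4, 4, 6 and picks Z; Player I would get 1.
- B: Column compares 7, 8, 10, 2 and picks Y; Player I would get 0.
- C: Column compares 12, 3, 9, 6 and picks W; Player I would get 0.
- D: Column compares 0, 9, 9, 11 and picks Z; Player I would get 12.
- E: Column compares 9, 11, 7, 1 and picks X; Player I would get 2.
Maximizing over 1, 0, 0, 12, 2, Player I chooses D. Subgame-perfect outcome: (D, Z) with payoffs (12, 11).
Under simultaneous play:
Player I's best replies: W→A; X→A; Y→A; Z→D.
Column's best replies: A→Z; B→Y; C→W; D→Z; E→X.
Only (D, Z) has each player best-responding; Nash payoffs (12, 11).
Player I's commitment gain: 12 − 12 = 0.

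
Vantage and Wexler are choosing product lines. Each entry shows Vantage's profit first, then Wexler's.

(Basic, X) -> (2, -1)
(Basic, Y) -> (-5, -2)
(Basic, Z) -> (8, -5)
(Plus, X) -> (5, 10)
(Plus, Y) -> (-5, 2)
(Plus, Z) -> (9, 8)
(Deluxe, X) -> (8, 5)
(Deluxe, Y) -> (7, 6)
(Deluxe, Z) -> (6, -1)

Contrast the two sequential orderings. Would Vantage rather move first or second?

If Vantage leads: Wexler's best replies are Basic→X, Plus→X, Deluxe→Y; Vantage's induced payoffs 2, 5, 7; outcome (Deluxe, Y), payoffs (7, 6).
If Wexler leads: Vantage's best replies are X→Deluxe, Y→Deluxe, Z→Plus; Wexler's induced payoffs 5, 6, 8; outcome (Plus, Z), payoffs (9, 8).
Vantage gets 7 moving first and 9 moving second, so Vantage prefers to move second.

second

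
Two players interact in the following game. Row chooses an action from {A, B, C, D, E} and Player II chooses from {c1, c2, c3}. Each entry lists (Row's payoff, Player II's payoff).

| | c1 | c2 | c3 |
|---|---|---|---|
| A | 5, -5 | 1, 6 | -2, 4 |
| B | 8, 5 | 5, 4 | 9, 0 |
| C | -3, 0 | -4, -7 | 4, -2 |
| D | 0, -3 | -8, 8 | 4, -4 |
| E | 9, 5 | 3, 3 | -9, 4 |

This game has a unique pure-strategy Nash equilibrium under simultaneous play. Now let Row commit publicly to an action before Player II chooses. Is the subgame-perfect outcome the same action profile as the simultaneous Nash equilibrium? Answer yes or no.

Player II best-responds to each possible Row move:
- A → Player II plays c2 (best of -5, 6, 4); Row gets 1.
- B → Player II plays c1 (best of 5, 4, 0); Row gets 8.
- C → Player II plays c1 (best of 0, -7, -2); Row gets -3.
- D → Player II plays c2 (best of -3, 8, -4); Row gets -8.
- E → Player II plays c1 (best of 5, 3, 4); Row gets 9.
Among 1, 8, -3, -8, 9, the best is 9 at E. Subgame-perfect outcome: (E, c1) with payoffs (9, 5).
For the simultaneous game, intersect best replies.
Row's best replies: c1→E; c2→B; c3→B.
Player II's best replies: A→c2; B→c1; C→c1; D→c2; E→c1.
Only (E, c1) has each player best-responding; Nash payoffs (9, 5).
Sequential outcome (E, c1) coincides with the Nash profile (E, c1).

yes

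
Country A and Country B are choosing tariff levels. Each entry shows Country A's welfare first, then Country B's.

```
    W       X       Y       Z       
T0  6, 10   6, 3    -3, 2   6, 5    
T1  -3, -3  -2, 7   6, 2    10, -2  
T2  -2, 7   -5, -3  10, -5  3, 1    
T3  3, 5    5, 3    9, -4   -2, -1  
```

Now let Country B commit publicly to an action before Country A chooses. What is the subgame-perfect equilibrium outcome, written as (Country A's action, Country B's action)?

(T0, W)

Country A best-responds to each possible Country B move:
- W: Country A compares 6, -3, -2, 3 and picks T0; Country B would get 10.
- X: Country A compares 6, -2, -5, 5 and picks T0; Country B would get 3.
- Y: Country A compares -3, 6, 10, 9 and picks T2; Country B would get -5.
- Z: Country A compares 6, 10, 3, -2 and picks T1; Country B would get -2.
Country B's induced payoffs are 10, 3, -5, -2, so Country B commits to W. Subgame-perfect outcome: (T0, W) with payoffs (6, 10).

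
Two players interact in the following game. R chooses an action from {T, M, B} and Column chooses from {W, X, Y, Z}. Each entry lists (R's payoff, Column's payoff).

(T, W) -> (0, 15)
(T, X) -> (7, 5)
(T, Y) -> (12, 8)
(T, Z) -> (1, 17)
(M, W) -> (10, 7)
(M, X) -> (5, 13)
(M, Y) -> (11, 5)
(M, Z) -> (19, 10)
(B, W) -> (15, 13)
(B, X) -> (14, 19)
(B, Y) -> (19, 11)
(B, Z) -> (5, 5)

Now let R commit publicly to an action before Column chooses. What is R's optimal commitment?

B

Solve by backward induction (R leads).
- T: Column compares 15, 5, 8, 17 and picks Z; R would get 1.
- M: Column compares 7, 13, 5, 10 and picks X; R would get 5.
- B: Column compares 13, 19, 11, 5 and picks X; R would get 14.
Maximizing over 1, 5, 14, R chooses B. Subgame-perfect outcome: (B, X) with payoffs (14, 19).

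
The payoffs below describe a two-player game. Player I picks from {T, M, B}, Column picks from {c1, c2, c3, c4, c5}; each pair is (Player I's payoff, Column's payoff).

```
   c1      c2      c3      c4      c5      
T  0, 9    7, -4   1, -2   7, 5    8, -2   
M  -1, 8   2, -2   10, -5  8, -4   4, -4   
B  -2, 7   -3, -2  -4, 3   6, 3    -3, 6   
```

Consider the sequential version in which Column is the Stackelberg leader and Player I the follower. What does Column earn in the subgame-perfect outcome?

9

Work backward from Player I's decision.
- c1: Player I compares 0, -1, -2 and picks T; Column would get 9.
- c2: Player I compares 7, 2, -3 and picks T; Column would get -4.
- c3: Player I compares 1, 10, -4 and picks M; Column would get -5.
- c4: Player I compares 7, 8, 6 and picks M; Column would get -4.
- c5: Player I compares 8, 4, -3 and picks T; Column would get -2.
Maximizing over 9, -4, -5, -4, -2, Column chooses c1. Subgame-perfect outcome: (T, c1) with payoffs (0, 9).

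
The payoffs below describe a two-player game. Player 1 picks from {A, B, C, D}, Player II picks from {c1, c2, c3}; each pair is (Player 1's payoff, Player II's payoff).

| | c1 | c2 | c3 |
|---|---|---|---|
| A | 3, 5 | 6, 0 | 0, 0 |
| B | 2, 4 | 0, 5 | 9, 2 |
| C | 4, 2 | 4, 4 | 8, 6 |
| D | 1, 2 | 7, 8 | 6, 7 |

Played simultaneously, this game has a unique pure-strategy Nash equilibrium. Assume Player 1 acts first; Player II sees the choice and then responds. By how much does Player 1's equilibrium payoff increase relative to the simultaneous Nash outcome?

1

Player II best-responds to each possible Player 1 move:
- A: Player II compares 5, 0, 0 and picks c1; Player 1 would get 3.
- B: Player II compares 4, 5, 2 and picks c2; Player 1 would get 0.
- C: Player II compares 2, 4, 6 and picks c3; Player 1 would get 8.
- D: Player II compares 2, 8, 7 and picks c2; Player 1 would get 7.
Maximizing over 3, 0, 8, 7, Player 1 chooses C. Subgame-perfect outcome: (C, c3) with payoffs (8, 6).
For the simultaneous game, intersect best replies.
Player 1's best replies: c1→C; c2→D; c3→B.
Player II's best replies: A→c1; B→c2; C→c3; D→c2.
The unique mutual best reply is (D, c2), giving (7, 8).
Player 1's commitment gain: 8 − 7 = 1.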